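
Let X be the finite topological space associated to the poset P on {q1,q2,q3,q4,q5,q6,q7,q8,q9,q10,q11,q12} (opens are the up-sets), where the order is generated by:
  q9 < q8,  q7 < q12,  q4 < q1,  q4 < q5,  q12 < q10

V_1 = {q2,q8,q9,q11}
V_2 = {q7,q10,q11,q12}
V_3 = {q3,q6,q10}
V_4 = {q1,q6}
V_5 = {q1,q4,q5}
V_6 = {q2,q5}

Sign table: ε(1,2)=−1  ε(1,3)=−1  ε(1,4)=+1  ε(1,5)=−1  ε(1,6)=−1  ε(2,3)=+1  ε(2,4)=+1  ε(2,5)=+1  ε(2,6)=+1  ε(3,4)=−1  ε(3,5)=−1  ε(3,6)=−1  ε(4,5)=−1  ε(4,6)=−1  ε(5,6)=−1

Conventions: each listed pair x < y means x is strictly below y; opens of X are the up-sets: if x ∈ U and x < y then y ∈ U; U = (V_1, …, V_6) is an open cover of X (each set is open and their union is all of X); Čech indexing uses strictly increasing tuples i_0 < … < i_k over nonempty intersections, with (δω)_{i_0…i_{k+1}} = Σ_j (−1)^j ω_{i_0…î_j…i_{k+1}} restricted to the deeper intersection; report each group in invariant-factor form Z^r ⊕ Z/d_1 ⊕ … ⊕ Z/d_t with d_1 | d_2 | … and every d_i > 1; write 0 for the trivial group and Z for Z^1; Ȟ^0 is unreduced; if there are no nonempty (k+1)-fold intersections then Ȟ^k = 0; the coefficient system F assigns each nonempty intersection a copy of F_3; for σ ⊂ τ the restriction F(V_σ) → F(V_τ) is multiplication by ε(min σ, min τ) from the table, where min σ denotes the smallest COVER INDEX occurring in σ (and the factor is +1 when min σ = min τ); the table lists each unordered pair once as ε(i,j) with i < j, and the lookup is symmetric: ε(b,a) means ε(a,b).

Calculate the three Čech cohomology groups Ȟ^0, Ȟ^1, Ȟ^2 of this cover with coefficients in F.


nerve of the cover:
  V12={q11} V16={q2} V23={q10} V34={q6} V45={q1} V56={q5}
C dims 6,6; δ0: rk_F3 6
Ȟ^0 = (6 − 6) − 0 = 0, so Ȟ^0 ≅ 0
Ȟ^1 = (6 − 0) − 6 = 0, so Ȟ^1 ≅ 0
Ȟ^2 = (0 − 0) − 0 = 0, so Ȟ^2 ≅ 0

Ȟ^0 ≅ 0, Ȟ^1 ≅ 0 and Ȟ^2 ≅ 0


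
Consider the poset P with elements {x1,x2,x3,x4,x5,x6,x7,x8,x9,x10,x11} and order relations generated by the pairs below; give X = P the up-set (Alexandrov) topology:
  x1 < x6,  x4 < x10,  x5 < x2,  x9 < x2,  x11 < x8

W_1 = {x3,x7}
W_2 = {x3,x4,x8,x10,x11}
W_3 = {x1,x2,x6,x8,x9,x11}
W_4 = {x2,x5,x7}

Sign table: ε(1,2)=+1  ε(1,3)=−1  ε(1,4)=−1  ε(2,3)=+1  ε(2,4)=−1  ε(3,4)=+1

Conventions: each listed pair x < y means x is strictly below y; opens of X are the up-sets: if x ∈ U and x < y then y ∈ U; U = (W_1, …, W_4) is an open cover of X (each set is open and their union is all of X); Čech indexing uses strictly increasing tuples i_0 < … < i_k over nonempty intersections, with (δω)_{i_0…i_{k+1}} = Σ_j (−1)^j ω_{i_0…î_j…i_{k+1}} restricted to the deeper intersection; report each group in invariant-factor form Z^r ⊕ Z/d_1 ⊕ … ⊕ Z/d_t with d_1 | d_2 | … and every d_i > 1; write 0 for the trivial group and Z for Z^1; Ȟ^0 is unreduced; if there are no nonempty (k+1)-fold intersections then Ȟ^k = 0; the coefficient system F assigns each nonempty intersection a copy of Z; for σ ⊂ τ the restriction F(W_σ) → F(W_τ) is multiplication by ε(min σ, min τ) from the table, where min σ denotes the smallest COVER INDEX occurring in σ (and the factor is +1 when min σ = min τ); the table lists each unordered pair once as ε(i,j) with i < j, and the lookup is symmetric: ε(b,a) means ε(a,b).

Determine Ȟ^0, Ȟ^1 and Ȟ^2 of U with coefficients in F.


Ȟ^0(U;F) ≅ 0,  Ȟ^1(U;F) ≅ Z/2,  Ȟ^2(U;F) ≅ 0

nerve simplices:
  W12={x3} W14={x7} W23={x8,x11} W34={x2}
C dims 4,4; δ0: rk 4, SNF 1^3·2
degree 0: 4−4−0 = 0 → Ȟ^0 ≅ 0
degree 1: 4−0−4 = 0 plus torsion [2] → Ȟ^1 ≅ Z/2
degree 2: 0−0−0 = 0 → Ȟ^2 ≅ 0


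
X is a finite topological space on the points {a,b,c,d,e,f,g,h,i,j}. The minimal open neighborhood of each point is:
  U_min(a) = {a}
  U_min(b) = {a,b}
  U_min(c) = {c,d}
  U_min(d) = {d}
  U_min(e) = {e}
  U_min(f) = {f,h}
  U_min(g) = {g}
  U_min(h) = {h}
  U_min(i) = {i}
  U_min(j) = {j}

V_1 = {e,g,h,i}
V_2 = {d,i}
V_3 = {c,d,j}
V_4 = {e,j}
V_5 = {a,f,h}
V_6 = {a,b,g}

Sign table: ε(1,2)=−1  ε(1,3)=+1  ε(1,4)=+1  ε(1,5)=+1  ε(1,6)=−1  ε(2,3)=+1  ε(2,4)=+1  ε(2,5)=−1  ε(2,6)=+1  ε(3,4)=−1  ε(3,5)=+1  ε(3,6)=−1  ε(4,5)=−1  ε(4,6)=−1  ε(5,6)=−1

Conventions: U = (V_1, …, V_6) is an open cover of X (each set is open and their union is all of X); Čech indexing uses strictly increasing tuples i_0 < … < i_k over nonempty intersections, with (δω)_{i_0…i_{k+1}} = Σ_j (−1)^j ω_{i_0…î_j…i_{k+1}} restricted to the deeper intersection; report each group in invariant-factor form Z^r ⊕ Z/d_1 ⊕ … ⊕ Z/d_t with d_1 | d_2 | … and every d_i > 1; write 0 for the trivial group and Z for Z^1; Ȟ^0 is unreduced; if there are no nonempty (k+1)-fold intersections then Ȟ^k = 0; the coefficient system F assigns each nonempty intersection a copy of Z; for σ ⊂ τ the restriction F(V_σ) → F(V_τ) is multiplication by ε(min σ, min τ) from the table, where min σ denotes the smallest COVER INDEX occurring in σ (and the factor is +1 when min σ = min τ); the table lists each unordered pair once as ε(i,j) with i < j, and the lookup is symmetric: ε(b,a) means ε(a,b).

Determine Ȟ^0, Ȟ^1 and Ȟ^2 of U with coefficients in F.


nerve of the cover:
  V12={i} V14={e} V15={h} V16={g} V23={d} V34={j} V56={a}
C dims 6,7; δ0: rk 5, SNF 1^5
Ȟ^0 = (6 − 5) − 0 = 1, so Ȟ^0 ≅ Z
Ȟ^1 = (7 − 0) − 5 = 2, so Ȟ^1 ≅ Z^2
Ȟ^2 = (0 − 0) − 0 = 0, so Ȟ^2 ≅ 0

Ȟ^0 = Z; Ȟ^1 = Z^2; Ȟ^2 = 0


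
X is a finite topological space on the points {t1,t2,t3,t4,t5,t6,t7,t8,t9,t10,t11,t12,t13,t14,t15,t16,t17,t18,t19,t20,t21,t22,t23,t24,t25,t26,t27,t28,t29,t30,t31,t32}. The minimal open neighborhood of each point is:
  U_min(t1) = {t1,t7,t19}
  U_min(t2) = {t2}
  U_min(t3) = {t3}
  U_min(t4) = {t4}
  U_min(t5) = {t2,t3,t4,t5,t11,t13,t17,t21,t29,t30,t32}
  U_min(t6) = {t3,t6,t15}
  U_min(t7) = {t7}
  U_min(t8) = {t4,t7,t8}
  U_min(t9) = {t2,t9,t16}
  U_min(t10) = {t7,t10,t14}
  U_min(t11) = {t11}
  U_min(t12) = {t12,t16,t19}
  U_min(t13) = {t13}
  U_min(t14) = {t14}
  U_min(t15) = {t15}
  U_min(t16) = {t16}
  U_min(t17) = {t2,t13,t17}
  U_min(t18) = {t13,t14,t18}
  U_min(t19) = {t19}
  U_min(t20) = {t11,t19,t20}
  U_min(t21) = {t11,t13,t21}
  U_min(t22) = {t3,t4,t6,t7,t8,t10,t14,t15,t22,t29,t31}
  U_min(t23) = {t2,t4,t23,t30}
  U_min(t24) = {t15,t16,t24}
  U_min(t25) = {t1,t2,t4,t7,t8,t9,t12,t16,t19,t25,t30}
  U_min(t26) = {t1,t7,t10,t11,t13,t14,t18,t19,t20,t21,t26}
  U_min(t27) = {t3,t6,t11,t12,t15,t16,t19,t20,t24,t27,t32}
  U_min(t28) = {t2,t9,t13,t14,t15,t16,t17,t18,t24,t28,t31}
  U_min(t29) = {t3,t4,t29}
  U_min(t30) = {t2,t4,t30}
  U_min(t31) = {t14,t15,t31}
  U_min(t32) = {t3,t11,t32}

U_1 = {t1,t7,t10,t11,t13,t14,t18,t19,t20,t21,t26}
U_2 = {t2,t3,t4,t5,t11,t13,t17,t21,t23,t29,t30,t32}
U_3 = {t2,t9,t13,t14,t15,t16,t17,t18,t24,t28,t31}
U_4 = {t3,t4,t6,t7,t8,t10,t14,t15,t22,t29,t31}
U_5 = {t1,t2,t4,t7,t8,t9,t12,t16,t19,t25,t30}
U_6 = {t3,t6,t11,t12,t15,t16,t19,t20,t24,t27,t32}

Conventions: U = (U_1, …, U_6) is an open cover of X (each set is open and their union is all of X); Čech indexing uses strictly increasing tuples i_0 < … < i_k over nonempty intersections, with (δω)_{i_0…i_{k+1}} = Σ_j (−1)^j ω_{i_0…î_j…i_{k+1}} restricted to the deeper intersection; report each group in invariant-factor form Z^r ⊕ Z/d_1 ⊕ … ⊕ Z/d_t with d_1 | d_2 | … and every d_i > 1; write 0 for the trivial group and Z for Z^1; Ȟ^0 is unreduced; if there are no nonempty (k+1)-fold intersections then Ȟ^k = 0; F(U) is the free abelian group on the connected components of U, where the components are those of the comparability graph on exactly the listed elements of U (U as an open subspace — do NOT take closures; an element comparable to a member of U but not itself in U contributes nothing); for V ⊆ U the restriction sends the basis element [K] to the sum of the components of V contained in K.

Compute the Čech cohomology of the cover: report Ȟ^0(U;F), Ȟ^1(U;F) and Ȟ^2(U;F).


Ȟ^0 ≅ Z; Ȟ^1 ≅ 0; Ȟ^2 ≅ Z/2

nonempty overlaps:
  U12={t11,t13,t21} U13={t13,t14,t18} U14={t7,t10,t14} U15={t1,t7,t19} U16={t11,t19,t20} U23={t2,t13,t17} U24={t3,t4,t29} U25={t2,t4,t30} U26={t3,t11,t32} U34={t14,t15,t31} U35={t2,t9,t16} U36={t15,t16,t24} U45={t4,t7,t8} U46={t3,t6,t15} U56={t12,t16,t19}
  U123={t13} U126={t11} U134={t14} U145={t7} U156={t19} U235={t2} U245={t4} U246={t3} U346={t15} U356={t16}
components per intersection:
  U1: {t1,t7,t10,t11,t13,t14,t18,t19,t20,t21,t26}
  U2: {t2,t3,t4,t5,t11,t13,t17,t21,t23,t29,t30,t32}
  U3: {t2,t9,t13,t14,t15,t16,t17,t18,t24,t28,t31}
  U4: {t3,t4,t6,t7,t8,t10,t14,t15,t22,t29,t31}
  U5: {t1,t2,t4,t7,t8,t9,t12,t16,t19,t25,t30}
  U6: {t3,t6,t11,t12,t15,t16,t19,t20,t24,t27,t32}
  U12: {t11,t13,t21}
  U13: {t13,t14,t18}
  U14: {t7,t10,t14}
  U15: {t1,t7,t19}
  U16: {t11,t19,t20}
  U23: {t2,t13,t17}
  U24: {t3,t4,t29}
  U25: {t2,t4,t30}
  U26: {t3,t11,t32}
  U34: {t14,t15,t31}
  U35: {t2,t9,t16}
  U36: {t15,t16,t24}
  U45: {t4,t7,t8}
  U46: {t3,t6,t15}
  U56: {t12,t16,t19}
  U123: {t13}
  U126: {t11}
  U134: {t14}
  U145: {t7}
  U156: {t19}
  U235: {t2}
  U245: {t4}
  U246: {t3}
  U346: {t15}
  U356: {t16}
C dims 6,15,10; δ0: rk 5, SNF 1^5; δ1: rk 10, SNF 1^9·2
degree 0: 6−5−0 = 1 → Ȟ^0 ≅ Z
degree 1: 15−10−5 = 0 → Ȟ^1 ≅ 0
degree 2: 10−0−10 = 0 plus torsion [2] → Ȟ^2 ≅ Z/2


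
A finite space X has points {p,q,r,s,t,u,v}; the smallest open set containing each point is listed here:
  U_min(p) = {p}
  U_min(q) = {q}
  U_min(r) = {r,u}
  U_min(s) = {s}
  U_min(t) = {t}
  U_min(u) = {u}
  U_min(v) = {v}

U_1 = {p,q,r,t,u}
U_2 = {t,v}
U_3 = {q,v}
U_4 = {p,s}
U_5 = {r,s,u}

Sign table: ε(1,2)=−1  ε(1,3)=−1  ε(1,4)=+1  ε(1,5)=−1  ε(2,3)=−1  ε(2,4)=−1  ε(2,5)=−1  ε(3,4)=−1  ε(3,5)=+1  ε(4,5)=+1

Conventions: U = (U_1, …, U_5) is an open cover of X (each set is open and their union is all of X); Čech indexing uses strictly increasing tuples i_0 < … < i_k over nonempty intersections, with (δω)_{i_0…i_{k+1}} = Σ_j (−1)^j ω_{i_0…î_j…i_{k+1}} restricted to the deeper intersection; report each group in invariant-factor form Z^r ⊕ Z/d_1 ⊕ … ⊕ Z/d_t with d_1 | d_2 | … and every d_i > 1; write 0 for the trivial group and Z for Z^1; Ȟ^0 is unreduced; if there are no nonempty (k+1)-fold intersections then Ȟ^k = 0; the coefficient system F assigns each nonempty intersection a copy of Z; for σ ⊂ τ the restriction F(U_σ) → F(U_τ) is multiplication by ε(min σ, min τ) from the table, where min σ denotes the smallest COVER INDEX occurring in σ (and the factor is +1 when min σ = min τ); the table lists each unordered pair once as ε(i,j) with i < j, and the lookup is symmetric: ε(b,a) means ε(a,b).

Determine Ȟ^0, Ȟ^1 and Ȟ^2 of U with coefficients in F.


Ȟ^0 ≅ 0, Ȟ^1 ≅ Z ⊕ Z/2 and Ȟ^2 ≅ 0

nerve of the cover:
  U12={t} U13={q} U14={p} U15={r,u} U23={v} U45={s}
C dims 5,6; δ0: rk 5, SNF 1^4·2
Ȟ^0 = (5 − 5) − 0 = 0, so Ȟ^0 ≅ 0
Ȟ^1 = (6 − 0) − 5 = 1 plus torsion [2], so Ȟ^1 ≅ Z ⊕ Z/2
Ȟ^2 = (0 − 0) − 0 = 0, so Ȟ^2 ≅ 0


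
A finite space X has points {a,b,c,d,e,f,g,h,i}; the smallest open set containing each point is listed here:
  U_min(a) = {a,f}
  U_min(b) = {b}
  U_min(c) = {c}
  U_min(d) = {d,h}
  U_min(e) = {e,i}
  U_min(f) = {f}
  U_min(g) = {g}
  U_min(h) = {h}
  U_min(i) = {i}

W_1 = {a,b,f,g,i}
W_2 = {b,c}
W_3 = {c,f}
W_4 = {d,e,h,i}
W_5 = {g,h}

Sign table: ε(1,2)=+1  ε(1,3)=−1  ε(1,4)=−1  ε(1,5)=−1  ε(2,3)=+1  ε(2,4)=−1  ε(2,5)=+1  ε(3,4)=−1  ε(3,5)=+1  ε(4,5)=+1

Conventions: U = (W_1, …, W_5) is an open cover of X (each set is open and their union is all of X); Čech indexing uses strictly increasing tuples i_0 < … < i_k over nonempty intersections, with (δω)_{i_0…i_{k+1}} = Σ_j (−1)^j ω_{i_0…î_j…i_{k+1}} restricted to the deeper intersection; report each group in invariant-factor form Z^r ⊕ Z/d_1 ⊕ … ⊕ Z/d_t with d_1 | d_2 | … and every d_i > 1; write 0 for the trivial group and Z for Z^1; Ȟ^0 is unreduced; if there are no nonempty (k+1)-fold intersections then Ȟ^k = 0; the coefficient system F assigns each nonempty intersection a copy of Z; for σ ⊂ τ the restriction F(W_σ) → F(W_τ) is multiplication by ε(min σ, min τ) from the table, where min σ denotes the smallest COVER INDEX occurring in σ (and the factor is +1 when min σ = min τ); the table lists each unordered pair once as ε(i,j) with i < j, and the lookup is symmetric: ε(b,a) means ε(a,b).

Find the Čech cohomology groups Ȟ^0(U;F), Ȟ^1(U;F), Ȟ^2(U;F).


nonempty intersections:
  W12={b} W13={f} W14={i} W15={g} W23={c} W45={h}
C dims 5,6; δ0: rk 5, SNF 1^4·2
Ȟ^0: (5−5)−0=0 ⇒ 0
Ȟ^1: (6−0)−5=1 plus torsion [2] ⇒ Z ⊕ Z/2
Ȟ^2: (0−0)−0=0 ⇒ 0

Ȟ^0(U;F) ≅ 0,  Ȟ^1(U;F) ≅ Z ⊕ Z/2,  Ȟ^2(U;F) ≅ 0


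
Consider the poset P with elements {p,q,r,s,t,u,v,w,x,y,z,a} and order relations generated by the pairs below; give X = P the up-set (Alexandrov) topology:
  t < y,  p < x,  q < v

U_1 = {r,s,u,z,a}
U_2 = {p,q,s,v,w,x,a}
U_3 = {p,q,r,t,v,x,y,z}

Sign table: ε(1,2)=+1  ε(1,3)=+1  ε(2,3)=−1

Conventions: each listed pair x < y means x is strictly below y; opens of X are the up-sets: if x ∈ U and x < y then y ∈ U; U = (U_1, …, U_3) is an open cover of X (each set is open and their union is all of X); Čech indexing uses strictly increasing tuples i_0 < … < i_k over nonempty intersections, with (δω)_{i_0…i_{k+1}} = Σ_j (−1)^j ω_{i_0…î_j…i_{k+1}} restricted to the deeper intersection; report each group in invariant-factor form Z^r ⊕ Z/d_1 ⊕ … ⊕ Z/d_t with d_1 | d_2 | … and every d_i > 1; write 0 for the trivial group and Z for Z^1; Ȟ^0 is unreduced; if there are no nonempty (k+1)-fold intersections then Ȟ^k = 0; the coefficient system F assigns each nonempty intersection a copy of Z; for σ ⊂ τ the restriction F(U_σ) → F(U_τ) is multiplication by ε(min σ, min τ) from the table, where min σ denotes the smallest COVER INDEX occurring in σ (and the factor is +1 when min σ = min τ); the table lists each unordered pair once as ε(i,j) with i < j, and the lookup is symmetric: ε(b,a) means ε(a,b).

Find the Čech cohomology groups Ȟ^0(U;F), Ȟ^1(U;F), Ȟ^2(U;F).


nonempty overlaps:
  U12={s,a} U13={r,z} U23={p,q,v,x}
C dims 3,3; δ0: rk 3, SNF 1^2·2
degree 0: 3−3−0 = 0 → Ȟ^0 ≅ 0
degree 1: 3−0−3 = 0 plus torsion [2] → Ȟ^1 ≅ Z/2
degree 2: 0−0−0 = 0 → Ȟ^2 ≅ 0

Ȟ^0(U;F) ≅ 0,  Ȟ^1(U;F) ≅ Z/2,  Ȟ^2(U;F) ≅ 0


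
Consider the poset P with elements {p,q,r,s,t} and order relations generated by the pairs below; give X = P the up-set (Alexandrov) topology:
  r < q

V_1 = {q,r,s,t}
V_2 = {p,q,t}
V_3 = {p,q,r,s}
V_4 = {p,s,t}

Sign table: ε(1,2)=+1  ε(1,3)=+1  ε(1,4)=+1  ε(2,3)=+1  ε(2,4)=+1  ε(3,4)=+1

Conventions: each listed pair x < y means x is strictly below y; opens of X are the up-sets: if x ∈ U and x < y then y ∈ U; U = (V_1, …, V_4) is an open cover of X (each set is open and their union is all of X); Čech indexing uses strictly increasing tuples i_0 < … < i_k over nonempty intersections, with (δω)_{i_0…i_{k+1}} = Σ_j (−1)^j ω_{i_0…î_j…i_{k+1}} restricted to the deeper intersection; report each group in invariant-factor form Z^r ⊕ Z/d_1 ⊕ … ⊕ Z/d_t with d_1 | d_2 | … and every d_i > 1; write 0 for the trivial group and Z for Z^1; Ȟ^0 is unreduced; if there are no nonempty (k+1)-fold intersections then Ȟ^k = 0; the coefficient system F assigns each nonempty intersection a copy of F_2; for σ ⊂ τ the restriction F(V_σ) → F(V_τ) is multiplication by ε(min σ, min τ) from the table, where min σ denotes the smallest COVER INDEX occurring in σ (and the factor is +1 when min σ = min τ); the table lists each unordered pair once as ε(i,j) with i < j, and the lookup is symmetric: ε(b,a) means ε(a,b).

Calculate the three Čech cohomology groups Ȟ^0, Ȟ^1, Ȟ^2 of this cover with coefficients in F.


Ȟ^0 ≅ Z/2,  Ȟ^1 ≅ 0,  Ȟ^2 ≅ Z/2

nonempty intersections:
  V12={q,t} V13={q,r,s} V14={s,t} V23={p,q} V24={p,t} V34={p,s}
  V123={q} V124={t} V134={s} V234={p}
C dims 4,6,4; δ0: rk_F2 3; δ1: rk_F2 3
Ȟ^0: (4−3)−0=1 ⇒ Z/2
Ȟ^1: (6−3)−3=0 ⇒ 0
Ȟ^2: (4−0)−3=1 ⇒ Z/2


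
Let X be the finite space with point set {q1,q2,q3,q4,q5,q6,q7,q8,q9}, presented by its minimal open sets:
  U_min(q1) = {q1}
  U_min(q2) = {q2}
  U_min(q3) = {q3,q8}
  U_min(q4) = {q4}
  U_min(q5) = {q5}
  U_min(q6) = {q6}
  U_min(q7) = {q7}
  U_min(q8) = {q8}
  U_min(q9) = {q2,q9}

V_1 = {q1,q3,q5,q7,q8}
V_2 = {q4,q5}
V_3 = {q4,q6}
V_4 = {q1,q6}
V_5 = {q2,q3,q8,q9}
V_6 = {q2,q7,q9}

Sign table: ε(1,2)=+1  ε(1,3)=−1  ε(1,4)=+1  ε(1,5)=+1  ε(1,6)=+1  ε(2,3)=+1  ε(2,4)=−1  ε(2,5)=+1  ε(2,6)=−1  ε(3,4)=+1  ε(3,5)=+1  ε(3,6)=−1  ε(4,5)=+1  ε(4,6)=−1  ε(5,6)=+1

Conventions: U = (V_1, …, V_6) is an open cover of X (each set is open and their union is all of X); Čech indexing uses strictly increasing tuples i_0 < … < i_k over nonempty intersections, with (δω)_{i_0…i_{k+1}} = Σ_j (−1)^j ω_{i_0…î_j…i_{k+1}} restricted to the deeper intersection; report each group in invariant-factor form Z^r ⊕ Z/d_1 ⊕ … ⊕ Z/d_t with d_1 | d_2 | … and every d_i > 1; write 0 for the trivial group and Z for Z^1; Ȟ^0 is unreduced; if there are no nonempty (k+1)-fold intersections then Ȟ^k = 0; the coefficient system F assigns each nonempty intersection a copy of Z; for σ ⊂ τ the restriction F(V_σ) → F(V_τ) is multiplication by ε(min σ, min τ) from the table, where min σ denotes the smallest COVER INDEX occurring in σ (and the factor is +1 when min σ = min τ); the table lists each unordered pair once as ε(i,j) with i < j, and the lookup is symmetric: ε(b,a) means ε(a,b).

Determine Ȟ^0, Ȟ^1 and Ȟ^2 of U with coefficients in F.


Ȟ^0(U;F) ≅ Z, Ȟ^1(U;F) ≅ Z^2, Ȟ^2(U;F) ≅ 0

cover nerve:
  V12={q5} V14={q1} V15={q3,q8} V16={q7} V23={q4} V34={q6} V56={q2,q9}
C dims 6,7; δ0: rk 5, SNF 1^5
Ȟ^0: (6−5)−0=1 ⇒ Z
Ȟ^1: (7−0)−5=2 ⇒ Z^2
Ȟ^2: (0−0)−0=0 ⇒ 0


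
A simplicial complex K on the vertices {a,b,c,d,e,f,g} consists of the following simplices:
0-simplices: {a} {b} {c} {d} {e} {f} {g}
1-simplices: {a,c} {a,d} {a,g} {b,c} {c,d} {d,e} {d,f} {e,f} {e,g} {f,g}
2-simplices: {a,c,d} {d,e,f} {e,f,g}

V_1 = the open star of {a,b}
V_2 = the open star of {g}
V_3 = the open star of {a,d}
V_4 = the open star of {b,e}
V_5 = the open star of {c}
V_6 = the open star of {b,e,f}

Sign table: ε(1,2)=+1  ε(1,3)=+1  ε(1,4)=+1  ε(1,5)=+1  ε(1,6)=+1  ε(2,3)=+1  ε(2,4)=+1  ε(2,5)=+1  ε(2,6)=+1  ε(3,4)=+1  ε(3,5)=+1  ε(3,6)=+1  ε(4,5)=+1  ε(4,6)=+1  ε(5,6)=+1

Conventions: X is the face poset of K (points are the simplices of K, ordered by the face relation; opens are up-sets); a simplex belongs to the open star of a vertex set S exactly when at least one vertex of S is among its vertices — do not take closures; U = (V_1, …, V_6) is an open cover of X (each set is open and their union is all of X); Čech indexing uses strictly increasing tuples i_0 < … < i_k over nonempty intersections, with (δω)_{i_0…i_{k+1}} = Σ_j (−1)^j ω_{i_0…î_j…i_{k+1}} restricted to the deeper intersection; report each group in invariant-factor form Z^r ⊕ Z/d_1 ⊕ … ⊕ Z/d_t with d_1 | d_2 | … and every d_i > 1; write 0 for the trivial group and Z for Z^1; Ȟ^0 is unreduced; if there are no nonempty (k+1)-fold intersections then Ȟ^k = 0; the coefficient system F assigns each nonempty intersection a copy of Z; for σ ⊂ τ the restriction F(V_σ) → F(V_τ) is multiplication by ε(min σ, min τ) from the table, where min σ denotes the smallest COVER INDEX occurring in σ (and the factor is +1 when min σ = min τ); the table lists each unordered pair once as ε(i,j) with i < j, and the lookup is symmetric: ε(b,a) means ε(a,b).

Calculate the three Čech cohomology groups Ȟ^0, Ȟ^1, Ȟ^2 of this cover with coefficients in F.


Ȟ^0 = Z, Ȟ^1 = Z^2 and Ȟ^2 = 0

nerve of the cover:
  V1={{a},{b},{a,c},{a,d},{a,g},{b,c},{a,c,d}} V2={{g},{a,g},{e,g},{f,g},{e,f,g}} V3={{a},{d},{a,c},{a,d},{a,g},{c,d},{d,e},{d,f},{a,c,d},{d,e,f}} V4={{b},{e},{b,c},{d,e},{e,f},{e,g},{d,e,f},{e,f,g}} V5={{c},{a,c},{b,c},{c,d},{a,c,d}} V6={{b},{e},{f},{b,c},{d,e},{d,f},{e,f},{e,g},{f,g},{d,e,f},{e,f,g}}
  V12={{a,g}} V13={{a},{a,c},{a,d},{a,g},{a,c,d}} V14={{b},{b,c}} V15={{a,c},{b,c},{a,c,d}} V16={{b},{b,c}} V23={{a,g}} V24={{e,g},{e,f,g}} V26={{e,g},{f,g},{e,f,g}} V34={{d,e},{d,e,f}} V35={{a,c},{c,d},{a,c,d}} V36={{d,e},{d,f},{d,e,f}} V45={{b,c}} V46={{b},{e},{b,c},{d,e},{e,f},{e,g},{d,e,f},{e,f,g}} V56={{b,c}}
  V123={{a,g}} V135={{a,c},{a,c,d}} V145={{b,c}} V146={{b},{b,c}} V156={{b,c}} V246={{e,g},{e,f,g}} V346={{d,e},{d,e,f}} V456={{b,c}}
  V1456={{b,c}}
C dims 6,14,8,1; δ0: rk 5, SNF 1^5; δ1: rk 7, SNF 1^7; δ2: rk 1, SNF 1^1
Ȟ^0 = (6 − 5) − 0 = 1, so Ȟ^0 ≅ Z
Ȟ^1 = (14 − 7) − 5 = 2, so Ȟ^1 ≅ Z^2
Ȟ^2 = (8 − 1) − 7 = 0, so Ȟ^2 ≅ 0


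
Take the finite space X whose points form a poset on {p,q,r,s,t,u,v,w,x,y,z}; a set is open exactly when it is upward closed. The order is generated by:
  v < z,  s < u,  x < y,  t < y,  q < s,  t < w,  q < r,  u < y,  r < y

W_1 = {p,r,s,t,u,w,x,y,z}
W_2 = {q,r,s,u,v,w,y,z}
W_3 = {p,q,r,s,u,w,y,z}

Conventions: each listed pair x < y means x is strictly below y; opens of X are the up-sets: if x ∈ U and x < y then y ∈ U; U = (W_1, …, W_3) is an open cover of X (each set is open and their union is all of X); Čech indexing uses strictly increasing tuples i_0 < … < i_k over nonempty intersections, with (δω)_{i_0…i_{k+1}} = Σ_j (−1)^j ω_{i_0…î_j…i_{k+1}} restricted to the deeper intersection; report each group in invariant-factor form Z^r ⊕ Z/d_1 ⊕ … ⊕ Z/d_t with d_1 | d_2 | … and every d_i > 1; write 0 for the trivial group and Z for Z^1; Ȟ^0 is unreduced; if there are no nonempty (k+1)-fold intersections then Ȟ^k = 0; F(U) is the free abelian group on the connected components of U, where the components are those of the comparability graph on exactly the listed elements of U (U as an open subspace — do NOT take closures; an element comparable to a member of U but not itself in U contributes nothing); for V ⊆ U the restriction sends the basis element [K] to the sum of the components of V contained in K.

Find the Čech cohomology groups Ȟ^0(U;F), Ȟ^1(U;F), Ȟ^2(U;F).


Ȟ^0 = Z^3, Ȟ^1 = 0 and Ȟ^2 = 0

nerve simplices:
  W12={r,s,u,w,y,z} W13={p,r,s,u,w,y,z} W23={q,r,s,u,w,y,z}
  W123={r,s,u,w,y,z}
components per intersection:
  W1: {p} {r,s,t,u,w,x,y} {z}
  W2: {q,r,s,u,y} {v,z} {w}
  W3: {p} {q,r,s,u,y} {w} {z}
  W12: {r,s,u,y} {w} {z}
  W13: {p} {r,s,u,y} {w} {z}
  W23: {q,r,s,u,y} {w} {z}
  W123: {r,s,u,y} {w} {z}
C dims 10,10,3; δ0: rk 7, SNF 1^7; δ1: rk 3, SNF 1^3
degree 0: 10−7−0 = 3 → Ȟ^0 ≅ Z^3
degree 1: 10−3−7 = 0 → Ȟ^1 ≅ 0
degree 2: 3−0−3 = 0 → Ȟ^2 ≅ 0


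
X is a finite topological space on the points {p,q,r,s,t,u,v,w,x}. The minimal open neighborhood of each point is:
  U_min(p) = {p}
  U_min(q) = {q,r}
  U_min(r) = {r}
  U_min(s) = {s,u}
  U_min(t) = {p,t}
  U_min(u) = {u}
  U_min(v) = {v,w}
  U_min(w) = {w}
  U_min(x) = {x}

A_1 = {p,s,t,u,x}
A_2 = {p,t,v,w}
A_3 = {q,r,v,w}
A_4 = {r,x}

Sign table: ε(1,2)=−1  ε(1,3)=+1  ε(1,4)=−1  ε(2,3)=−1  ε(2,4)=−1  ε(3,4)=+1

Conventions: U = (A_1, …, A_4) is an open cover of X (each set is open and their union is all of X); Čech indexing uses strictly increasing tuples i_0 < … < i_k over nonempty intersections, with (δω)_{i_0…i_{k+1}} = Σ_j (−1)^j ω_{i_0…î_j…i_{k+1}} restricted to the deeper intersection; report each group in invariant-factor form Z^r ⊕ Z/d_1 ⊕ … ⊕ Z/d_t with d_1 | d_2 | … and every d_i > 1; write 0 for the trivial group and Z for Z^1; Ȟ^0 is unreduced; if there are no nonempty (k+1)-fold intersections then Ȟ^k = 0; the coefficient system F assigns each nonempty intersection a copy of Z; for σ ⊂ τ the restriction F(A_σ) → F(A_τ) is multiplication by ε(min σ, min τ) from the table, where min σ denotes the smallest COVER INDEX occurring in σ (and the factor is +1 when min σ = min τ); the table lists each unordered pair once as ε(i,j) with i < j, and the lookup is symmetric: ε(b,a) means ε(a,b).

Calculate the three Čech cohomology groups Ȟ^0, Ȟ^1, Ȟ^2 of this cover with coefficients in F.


Ȟ^0(U;F) ≅ 0; Ȟ^1(U;F) ≅ Z/2; Ȟ^2(U;F) ≅ 0

nerve of the cover:
  A12={p,t} A14={x} A23={v,w} A34={r}
C dims 4,4; δ0: rk 4, SNF 1^3·2
Ȟ^0 = (4 − 4) − 0 = 0, so Ȟ^0 ≅ 0
Ȟ^1 = (4 − 0) − 4 = 0 plus torsion [2], so Ȟ^1 ≅ Z/2
Ȟ^2 = (0 − 0) − 0 = 0, so Ȟ^2 ≅ 0


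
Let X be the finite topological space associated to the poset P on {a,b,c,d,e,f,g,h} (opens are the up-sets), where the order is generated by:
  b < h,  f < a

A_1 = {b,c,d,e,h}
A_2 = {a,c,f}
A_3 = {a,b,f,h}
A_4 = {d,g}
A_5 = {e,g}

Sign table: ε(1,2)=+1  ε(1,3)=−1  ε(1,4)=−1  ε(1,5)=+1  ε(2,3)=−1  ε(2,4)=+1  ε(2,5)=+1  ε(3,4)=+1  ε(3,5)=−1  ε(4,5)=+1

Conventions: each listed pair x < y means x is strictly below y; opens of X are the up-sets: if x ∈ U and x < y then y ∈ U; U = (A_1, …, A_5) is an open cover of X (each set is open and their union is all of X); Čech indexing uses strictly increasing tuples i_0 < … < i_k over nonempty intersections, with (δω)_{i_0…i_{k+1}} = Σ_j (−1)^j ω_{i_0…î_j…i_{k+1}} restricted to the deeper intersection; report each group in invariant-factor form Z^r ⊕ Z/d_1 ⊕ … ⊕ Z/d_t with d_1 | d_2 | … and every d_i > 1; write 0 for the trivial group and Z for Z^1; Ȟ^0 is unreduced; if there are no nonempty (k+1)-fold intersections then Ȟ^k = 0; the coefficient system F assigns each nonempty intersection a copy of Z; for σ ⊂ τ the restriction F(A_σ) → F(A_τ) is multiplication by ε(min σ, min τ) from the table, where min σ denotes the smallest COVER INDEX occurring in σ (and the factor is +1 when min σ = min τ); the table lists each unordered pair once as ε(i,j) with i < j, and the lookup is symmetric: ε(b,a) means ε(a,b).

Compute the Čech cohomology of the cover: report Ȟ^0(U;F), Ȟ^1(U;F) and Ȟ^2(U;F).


Ȟ^0(U;F) ≅ 0,  Ȟ^1(U;F) ≅ Z ⊕ Z/2,  Ȟ^2(U;F) ≅ 0

intersection data:
  A12={c} A13={b,h} A14={d} A15={e} A23={a,f} A45={g}
C dims 5,6; δ0: rk 5, SNF 1^4·2
Ȟ^0 = (5 − 5) − 0 = 0, so Ȟ^0 ≅ 0
Ȟ^1 = (6 − 0) − 5 = 1 plus torsion [2], so Ȟ^1 ≅ Z ⊕ Z/2
Ȟ^2 = (0 − 0) − 0 = 0, so Ȟ^2 ≅ 0


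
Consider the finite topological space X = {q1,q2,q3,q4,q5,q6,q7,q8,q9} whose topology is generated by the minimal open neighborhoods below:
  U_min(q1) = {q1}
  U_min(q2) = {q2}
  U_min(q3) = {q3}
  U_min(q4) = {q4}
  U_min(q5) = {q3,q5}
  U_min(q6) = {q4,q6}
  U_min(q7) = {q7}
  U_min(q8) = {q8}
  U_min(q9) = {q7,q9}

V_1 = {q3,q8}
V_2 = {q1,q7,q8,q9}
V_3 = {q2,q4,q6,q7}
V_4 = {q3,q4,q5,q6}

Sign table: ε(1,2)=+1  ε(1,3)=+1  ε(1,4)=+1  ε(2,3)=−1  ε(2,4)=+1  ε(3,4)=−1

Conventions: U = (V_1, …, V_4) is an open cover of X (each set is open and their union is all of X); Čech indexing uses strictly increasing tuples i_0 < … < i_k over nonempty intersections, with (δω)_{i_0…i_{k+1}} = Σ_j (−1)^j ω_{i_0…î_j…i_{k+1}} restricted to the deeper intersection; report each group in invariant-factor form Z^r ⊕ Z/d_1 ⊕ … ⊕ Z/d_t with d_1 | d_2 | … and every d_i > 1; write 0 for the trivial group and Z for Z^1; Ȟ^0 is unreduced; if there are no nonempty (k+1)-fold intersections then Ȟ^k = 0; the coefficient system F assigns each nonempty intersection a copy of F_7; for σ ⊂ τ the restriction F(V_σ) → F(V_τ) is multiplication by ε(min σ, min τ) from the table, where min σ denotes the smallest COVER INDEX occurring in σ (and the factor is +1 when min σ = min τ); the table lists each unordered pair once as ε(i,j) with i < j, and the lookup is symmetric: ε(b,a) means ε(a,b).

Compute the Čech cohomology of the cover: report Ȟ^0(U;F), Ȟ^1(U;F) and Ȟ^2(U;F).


nonempty overlaps:
  V12={q8} V14={q3} V23={q7} V34={q4,q6}
C dims 4,4; δ0: rk_F7 3
degree 0: 4−3−0 = 1 → Ȟ^0 ≅ Z/7
degree 1: 4−0−3 = 1 → Ȟ^1 ≅ Z/7
degree 2: 0−0−0 = 0 → Ȟ^2 ≅ 0

Ȟ^0(U;F) ≅ Z/7, Ȟ^1(U;F) ≅ Z/7, Ȟ^2(U;F) ≅ 0


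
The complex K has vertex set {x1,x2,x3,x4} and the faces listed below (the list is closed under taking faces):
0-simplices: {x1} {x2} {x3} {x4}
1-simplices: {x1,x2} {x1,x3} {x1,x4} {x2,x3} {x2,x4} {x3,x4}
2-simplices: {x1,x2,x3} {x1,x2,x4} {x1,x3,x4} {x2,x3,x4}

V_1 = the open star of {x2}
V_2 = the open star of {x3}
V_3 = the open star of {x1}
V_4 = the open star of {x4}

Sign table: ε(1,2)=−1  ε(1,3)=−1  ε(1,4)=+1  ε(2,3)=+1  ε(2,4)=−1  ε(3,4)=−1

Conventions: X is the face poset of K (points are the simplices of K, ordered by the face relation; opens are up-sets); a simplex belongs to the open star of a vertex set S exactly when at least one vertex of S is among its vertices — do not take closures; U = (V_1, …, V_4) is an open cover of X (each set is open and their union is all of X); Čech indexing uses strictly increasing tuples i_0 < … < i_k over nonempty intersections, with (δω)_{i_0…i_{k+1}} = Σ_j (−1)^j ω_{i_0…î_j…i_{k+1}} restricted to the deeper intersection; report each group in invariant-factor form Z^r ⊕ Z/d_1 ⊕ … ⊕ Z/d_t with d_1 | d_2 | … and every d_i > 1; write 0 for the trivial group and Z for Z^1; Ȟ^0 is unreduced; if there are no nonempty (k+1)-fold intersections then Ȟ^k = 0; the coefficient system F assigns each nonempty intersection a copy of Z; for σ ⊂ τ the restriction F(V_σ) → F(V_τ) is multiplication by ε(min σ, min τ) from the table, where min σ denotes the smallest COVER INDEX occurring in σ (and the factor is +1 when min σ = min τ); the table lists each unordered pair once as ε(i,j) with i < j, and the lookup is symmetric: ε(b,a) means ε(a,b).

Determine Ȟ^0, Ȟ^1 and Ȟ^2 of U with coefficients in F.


nerve of the cover:
  V1={{x2},{x1,x2},{x2,x3},{x2,x4},{x1,x2,x3},{x1,x2,x4},{x2,x3,x4}} V2={{x3},{x1,x3},{x2,x3},{x3,x4},{x1,x2,x3},{x1,x3,x4},{x2,x3,x4}} V3={{x1},{x1,x2},{x1,x3},{x1,x4},{x1,x2,x3},{x1,x2,x4},{x1,x3,x4}} V4={{x4},{x1,x4},{x2,x4},{x3,x4},{x1,x2,x4},{x1,x3,x4},{x2,x3,x4}}
  V12={{x2,x3},{x1,x2,x3},{x2,x3,x4}} V13={{x1,x2},{x1,x2,x3},{x1,x2,x4}} V14={{x2,x4},{x1,x2,x4},{x2,x3,x4}} V23={{x1,x3},{x1,x2,x3},{x1,x3,x4}} V24={{x3,x4},{x1,x3,x4},{x2,x3,x4}} V34={{x1,x4},{x1,x2,x4},{x1,x3,x4}}
  V123={{x1,x2,x3}} V124={{x2,x3,x4}} V134={{x1,x2,x4}} V234={{x1,x3,x4}}
C dims 4,6,4; δ0: rk 3, SNF 1^3; δ1: rk 3, SNF 1^3
Ȟ^0 = (4 − 3) − 0 = 1, so Ȟ^0 ≅ Z
Ȟ^1 = (6 − 3) − 3 = 0, so Ȟ^1 ≅ 0
Ȟ^2 = (4 − 0) − 3 = 1, so Ȟ^2 ≅ Z

Ȟ^0 = Z; Ȟ^1 = 0; Ȟ^2 = Z


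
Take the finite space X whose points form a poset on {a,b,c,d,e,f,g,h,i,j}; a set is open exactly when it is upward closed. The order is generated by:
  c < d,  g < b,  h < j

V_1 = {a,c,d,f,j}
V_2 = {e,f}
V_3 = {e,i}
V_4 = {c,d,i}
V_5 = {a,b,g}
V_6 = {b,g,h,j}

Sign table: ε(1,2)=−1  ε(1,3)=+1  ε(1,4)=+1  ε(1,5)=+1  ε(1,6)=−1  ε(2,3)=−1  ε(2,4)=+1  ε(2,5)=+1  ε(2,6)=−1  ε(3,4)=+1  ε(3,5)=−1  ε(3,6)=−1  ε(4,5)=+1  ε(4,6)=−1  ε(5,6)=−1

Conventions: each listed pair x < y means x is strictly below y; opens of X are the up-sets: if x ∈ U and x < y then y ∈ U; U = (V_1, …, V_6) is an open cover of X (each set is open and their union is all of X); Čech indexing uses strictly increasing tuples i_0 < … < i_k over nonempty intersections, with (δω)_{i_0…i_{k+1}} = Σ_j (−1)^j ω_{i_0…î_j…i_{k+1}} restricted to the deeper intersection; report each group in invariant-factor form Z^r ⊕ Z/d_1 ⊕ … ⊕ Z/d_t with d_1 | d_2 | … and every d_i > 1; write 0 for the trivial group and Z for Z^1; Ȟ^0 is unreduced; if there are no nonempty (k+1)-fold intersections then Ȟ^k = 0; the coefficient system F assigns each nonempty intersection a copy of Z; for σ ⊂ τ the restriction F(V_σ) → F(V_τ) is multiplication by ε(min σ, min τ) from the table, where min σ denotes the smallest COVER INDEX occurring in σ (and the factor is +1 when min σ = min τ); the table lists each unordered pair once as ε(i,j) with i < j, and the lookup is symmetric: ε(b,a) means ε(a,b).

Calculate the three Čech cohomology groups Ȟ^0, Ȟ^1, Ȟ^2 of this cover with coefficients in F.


nerve simplices:
  V12={f} V14={c,d} V15={a} V16={j} V23={e} V34={i} V56={b,g}
C dims 6,7; δ0: rk 5, SNF 1^5
degree 0: 6−5−0 = 1 → Ȟ^0 ≅ Z
degree 1: 7−0−5 = 2 → Ȟ^1 ≅ Z^2
degree 2: 0−0−0 = 0 → Ȟ^2 ≅ 0

Ȟ^0 ≅ Z, Ȟ^1 ≅ Z^2 and Ȟ^2 ≅ 0


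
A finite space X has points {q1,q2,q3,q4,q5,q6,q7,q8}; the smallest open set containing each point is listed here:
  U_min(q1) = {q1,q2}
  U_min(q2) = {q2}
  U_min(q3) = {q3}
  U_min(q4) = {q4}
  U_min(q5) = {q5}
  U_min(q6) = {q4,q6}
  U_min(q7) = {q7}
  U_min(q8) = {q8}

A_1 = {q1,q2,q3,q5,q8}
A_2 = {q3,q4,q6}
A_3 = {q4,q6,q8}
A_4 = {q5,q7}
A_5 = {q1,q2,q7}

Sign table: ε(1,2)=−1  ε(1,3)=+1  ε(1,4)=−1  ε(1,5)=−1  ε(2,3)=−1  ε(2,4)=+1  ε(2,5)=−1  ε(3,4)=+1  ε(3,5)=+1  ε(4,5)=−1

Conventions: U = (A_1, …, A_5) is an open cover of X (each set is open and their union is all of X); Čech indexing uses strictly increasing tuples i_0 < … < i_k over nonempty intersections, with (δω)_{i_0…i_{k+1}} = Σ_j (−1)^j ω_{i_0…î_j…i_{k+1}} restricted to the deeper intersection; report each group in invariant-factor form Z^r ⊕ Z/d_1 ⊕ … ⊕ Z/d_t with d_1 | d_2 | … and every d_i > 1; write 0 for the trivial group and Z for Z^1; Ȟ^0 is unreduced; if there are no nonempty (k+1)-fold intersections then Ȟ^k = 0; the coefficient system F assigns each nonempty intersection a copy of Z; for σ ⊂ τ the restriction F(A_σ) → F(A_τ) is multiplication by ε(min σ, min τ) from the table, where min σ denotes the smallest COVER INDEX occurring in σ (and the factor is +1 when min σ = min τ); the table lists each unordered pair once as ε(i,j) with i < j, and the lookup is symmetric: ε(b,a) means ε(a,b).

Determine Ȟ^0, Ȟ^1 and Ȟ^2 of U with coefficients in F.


cover nerve:
  A12={q3} A13={q8} A14={q5} A15={q1,q2} A23={q4,q6} A45={q7}
C dims 5,6; δ0: rk 5, SNF 1^4·2
Ȟ^0: (5−5)−0=0 ⇒ 0
Ȟ^1: (6−0)−5=1 plus torsion [2] ⇒ Z ⊕ Z/2
Ȟ^2: (0−0)−0=0 ⇒ 0

Ȟ^0 = 0; Ȟ^1 = Z ⊕ Z/2; Ȟ^2 = 0


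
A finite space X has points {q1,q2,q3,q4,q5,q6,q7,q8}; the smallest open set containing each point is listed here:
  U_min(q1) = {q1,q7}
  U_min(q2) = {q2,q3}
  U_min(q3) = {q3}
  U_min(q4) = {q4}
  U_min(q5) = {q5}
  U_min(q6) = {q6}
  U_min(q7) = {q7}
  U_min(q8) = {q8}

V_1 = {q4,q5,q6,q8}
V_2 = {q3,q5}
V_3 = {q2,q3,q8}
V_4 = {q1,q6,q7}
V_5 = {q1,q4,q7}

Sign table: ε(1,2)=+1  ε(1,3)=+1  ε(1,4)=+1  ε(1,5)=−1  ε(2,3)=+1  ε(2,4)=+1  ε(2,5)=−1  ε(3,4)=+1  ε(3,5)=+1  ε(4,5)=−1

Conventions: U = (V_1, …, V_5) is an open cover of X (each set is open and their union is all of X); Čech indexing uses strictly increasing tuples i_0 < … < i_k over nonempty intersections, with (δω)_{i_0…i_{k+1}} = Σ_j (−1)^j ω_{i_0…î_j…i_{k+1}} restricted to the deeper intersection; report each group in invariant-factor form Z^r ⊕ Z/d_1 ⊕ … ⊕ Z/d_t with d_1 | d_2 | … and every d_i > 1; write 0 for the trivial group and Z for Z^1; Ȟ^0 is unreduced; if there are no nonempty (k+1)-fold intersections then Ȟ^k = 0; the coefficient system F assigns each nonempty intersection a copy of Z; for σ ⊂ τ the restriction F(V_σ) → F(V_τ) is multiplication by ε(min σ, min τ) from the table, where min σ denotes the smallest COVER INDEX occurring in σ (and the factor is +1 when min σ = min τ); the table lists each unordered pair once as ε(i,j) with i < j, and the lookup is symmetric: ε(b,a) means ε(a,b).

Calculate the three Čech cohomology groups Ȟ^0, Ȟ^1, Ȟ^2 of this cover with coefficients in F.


intersection data:
  V12={q5} V13={q8} V14={q6} V15={q4} V23={q3} V45={q1,q7}
C dims 5,6; δ0: rk 4, SNF 1^4
Ȟ^0 = (5 − 4) − 0 = 1, so Ȟ^0 ≅ Z
Ȟ^1 = (6 − 0) − 4 = 2, so Ȟ^1 ≅ Z^2
Ȟ^2 = (0 − 0) − 0 = 0, so Ȟ^2 ≅ 0

Ȟ^0 = Z, Ȟ^1 = Z^2, Ȟ^2 = 0


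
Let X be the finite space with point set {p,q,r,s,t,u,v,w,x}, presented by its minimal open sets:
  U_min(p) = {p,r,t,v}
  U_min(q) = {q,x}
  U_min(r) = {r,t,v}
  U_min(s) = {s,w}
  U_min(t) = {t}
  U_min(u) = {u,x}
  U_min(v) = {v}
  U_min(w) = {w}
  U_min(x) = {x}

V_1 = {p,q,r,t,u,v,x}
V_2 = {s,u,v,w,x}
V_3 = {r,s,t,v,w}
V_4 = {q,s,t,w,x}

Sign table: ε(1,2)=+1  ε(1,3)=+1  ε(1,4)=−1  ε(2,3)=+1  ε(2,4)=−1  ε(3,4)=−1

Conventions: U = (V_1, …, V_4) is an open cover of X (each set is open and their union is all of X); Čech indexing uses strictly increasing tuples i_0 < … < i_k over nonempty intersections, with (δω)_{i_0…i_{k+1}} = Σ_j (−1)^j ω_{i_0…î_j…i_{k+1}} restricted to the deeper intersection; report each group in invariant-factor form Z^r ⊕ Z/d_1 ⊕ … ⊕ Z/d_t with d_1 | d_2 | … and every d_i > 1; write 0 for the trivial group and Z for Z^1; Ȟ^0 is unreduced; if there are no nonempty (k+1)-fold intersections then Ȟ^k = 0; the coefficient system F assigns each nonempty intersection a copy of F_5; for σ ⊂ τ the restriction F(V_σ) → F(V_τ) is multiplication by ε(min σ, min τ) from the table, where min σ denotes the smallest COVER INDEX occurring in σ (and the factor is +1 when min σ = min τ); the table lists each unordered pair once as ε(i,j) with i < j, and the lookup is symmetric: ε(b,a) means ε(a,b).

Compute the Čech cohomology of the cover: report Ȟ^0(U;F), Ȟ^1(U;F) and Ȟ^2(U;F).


nerve of the cover:
  V12={u,v,x} V13={r,t,v} V14={q,t,x} V23={s,v,w} V24={s,w,x} V34={s,t,w}
  V123={v} V124={x} V134={t} V234={s,w}
C dims 4,6,4; δ0: rk_F5 3; δ1: rk_F5 3
Ȟ^0 = (4 − 3) − 0 = 1, so Ȟ^0 ≅ Z/5
Ȟ^1 = (6 − 3) − 3 = 0, so Ȟ^1 ≅ 0
Ȟ^2 = (4 − 0) − 3 = 1, so Ȟ^2 ≅ Z/5

Ȟ^0(U;F) ≅ Z/5,  Ȟ^1(U;F) ≅ 0,  Ȟ^2(U;F) ≅ Z/5


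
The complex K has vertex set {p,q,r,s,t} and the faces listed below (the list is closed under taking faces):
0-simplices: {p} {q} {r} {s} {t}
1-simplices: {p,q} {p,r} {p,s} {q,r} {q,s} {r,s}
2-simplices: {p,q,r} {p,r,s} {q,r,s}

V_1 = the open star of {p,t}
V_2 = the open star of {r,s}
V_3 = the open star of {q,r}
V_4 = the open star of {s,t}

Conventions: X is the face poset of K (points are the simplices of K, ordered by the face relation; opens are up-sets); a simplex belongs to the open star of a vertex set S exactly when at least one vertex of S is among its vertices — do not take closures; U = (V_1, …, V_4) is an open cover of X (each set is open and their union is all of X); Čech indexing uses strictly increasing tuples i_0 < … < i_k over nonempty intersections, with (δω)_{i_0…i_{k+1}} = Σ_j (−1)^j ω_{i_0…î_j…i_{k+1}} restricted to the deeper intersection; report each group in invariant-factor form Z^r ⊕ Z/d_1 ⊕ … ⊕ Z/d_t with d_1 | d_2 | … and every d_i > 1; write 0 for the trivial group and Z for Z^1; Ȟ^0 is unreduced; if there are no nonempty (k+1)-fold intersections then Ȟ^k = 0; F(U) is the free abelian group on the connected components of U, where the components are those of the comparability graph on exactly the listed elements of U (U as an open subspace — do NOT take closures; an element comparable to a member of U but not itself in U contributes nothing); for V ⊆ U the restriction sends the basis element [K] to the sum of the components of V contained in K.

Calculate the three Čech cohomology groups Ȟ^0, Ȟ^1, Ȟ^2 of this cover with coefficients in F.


Ȟ^0 = Z^2,  Ȟ^1 = 0,  Ȟ^2 = 0

intersection data:
  V1={{p},{t},{p,q},{p,r},{p,s},{p,q,r},{p,r,s}} V2={{r},{s},{p,r},{p,s},{q,r},{q,s},{r,s},{p,q,r},{p,r,s},{q,r,s}} V3={{q},{r},{p,q},{p,r},{q,r},{q,s},{r,s},{p,q,r},{p,r,s},{q,r,s}} V4={{s},{t},{p,s},{q,s},{r,s},{p,r,s},{q,r,s}}
  V12={{p,r},{p,s},{p,q,r},{p,r,s}} V13={{p,q},{p,r},{p,q,r},{p,r,s}} V14={{t},{p,s},{p,r,s}} V23={{r},{p,r},{q,r},{q,s},{r,s},{p,q,r},{p,r,s},{q,r,s}} V24={{s},{p,s},{q,s},{r,s},{p,r,s},{q,r,s}} V34={{q,s},{r,s},{p,r,s},{q,r,s}}
  V123={{p,r},{p,q,r},{p,r,s}} V124={{p,s},{p,r,s}} V134={{p,r,s}} V234={{q,s},{r,s},{p,r,s},{q,r,s}}
  V1234={{p,r,s}}
components per intersection:
  V1: {{p},{p,q},{p,r},{p,s},{p,q,r},{p,r,s}} {{t}}
  V2: {{r},{s},{p,r},{p,s},{q,r},{q,s},{r,s},{p,q,r},{p,r,s},{q,r,s}}
  V3: {{q},{r},{p,q},{p,r},{q,r},{q,s},{r,s},{p,q,r},{p,r,s},{q,r,s}}
  V4: {{s},{p,s},{q,s},{r,s},{p,r,s},{q,r,s}} {{t}}
  V12: {{p,r},{p,s},{p,q,r},{p,r,s}}
  V13: {{p,q},{p,r},{p,q,r},{p,r,s}}
  V14: {{t}} {{p,s},{p,r,s}}
  V23: {{r},{p,r},{q,r},{q,s},{r,s},{p,q,r},{p,r,s},{q,r,s}}
  V24: {{s},{p,s},{q,s},{r,s},{p,r,s},{q,r,s}}
  V34: {{q,s},{r,s},{p,r,s},{q,r,s}}
  V123: {{p,r},{p,q,r},{p,r,s}}
  V124: {{p,s},{p,r,s}}
  V134: {{p,r,s}}
  V234: {{q,s},{r,s},{p,r,s},{q,r,s}}
  V1234: {{p,r,s}}
C dims 6,7,4,1; δ0: rk 4, SNF 1^4; δ1: rk 3, SNF 1^3; δ2: rk 1, SNF 1^1
Ȟ^0 = (6 − 4) − 0 = 2, so Ȟ^0 ≅ Z^2
Ȟ^1 = (7 − 3) − 4 = 0, so Ȟ^1 ≅ 0
Ȟ^2 = (4 − 1) − 3 = 0, so Ȟ^2 ≅ 0
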